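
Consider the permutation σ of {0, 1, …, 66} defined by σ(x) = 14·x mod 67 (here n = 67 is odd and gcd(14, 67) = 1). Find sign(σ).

Trace 64: π^k(64) = [64, 25, 15, 9, 59, 22, 40] for k=0..6.
Cycle lengths of π_14 on ℤ/67ℤ: [11, 11, 11, 11, 11, 11, 1]; 7 cycles in total.
n − c = 67 − 7 = 60; sign = (−1)^60 = +1.

+1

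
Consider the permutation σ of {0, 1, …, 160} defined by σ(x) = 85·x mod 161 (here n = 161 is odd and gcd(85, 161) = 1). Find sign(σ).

Start at x=1: 1 → 85 → 141 → 71 → 78 → 29 → 50 → … (one orbit).
Cycle type of π: 11×14 + 1×7; total 21 cycles.
n − c = 161 − 21 = 140; sign = (−1)^140 = +1.
Check: (85/161) = +1 by Zolotarev.

+1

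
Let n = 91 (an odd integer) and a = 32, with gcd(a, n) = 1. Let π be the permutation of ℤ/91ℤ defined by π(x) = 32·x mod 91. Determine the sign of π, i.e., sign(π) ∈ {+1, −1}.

Trace 74: π^k(74) = [74, 2, 64, 46, 16, 57, 4] for k=0..6.
Cycle lengths of π_32 on ℤ/91ℤ: [12, 12, 12, 12, 12, 12, 12, 3, 3, 1]; 10 cycles in total.
n − c = 91 − 10 = 81; sign = (−1)^81 = -1.

-1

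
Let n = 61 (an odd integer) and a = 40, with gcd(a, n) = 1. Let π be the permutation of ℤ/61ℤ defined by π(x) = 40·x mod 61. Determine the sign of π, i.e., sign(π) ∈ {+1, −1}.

-1

Trace 47: π^k(47) = [47, 50, 48, 29, 1, 40, 14] for k=0..6.
6 cycles of lengths [12, 12, 12, 12, 12, 1].
Σ(ℓ_i−1) = 61−6 = 55; sign = (−1)^55 = -1.
(40|61)_J = -1 (Zolotarev's lemma cross-check).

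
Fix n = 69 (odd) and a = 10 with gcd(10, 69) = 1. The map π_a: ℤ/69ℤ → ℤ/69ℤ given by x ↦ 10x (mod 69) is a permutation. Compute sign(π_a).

-1

Trace 40: π^k(40) = [40, 55, 67, 49, 7, 1, 10] for k=0..6.
Cycle lengths of π_10 on ℤ/69ℤ: [22, 22, 22, 1, 1, 1]; 6 cycles in total.
Σ(ℓ_i−1) = 69−6 = 63; sign = (−1)^63 = -1.
Via Zolotarev, sign(π_{10}) = (10|69) = -1.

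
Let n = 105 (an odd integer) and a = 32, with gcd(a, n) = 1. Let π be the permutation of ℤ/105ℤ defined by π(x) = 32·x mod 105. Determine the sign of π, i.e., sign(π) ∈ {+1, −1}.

+1

Trace 92: π^k(92) = [92, 4, 23, 1, 32, 79, 8] for k=0..6.
Cycle lengths of π_32 on ℤ/105ℤ: [12, 12, 12, 12, 12, 12, 6, 6, 4, 4, 4, 3, 3, 2, 1]; 15 cycles in total.
105 − 15 = 90 transpositions; sign(π) = (−1)^90 = +1.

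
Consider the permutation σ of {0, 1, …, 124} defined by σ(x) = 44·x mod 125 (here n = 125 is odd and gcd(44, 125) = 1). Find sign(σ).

Trace 26: π^k(26) = [26, 19, 86, 34, 121, 74, 6] for k=0..6.
The orbit structure of x ↦ 44x mod 125: 7 orbits of sizes [50, 50, 10, 10, 2, 2, 1].
Σ(ℓ_i−1) = 125−7 = 118; sign = (−1)^118 = +1.
Zolotarev: (44|125) = +1, matching the cycle-count sign.

+1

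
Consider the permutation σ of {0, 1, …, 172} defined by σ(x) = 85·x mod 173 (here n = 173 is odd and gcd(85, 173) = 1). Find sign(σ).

Orbit of 22 under x↦85x: [22, 140, 136, 142, 133, 60, 83]… (length divides ord_173(85)).
π_85 has 5 disjoint cycles with lengths [43, 43, 43, 43, 1] on {0,…,172}.
5 cycles on 173: each ℓ→(−1)^(ℓ−1), product (−1)^168 = +1.
Zolotarev: (85|173) = +1, matching the cycle-count sign.

+1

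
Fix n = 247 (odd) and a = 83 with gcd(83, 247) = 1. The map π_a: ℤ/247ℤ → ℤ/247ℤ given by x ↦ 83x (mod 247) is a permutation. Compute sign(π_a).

-1

Orbit of 229 under x↦83x: [229, 235, 239, 77, 216, 144, 96]… (length divides ord_247(83)).
Decompose π into cycles: lengths [12, 12, 12, 12, 12, 12, 12, 12, 12, 12, 12, 12, 12, 12, 12, 12, 12, 12, 4, 4, 4, 3, 3, 3, 3, 3, 3, 1] (28 cycles, including the fixed point 0).
sign(π) = (−1)^{n − #cycles} = (−1)^{247−28} = (−1)^219 = -1.
Via Zolotarev, sign(π_{83}) = (83|247) = -1.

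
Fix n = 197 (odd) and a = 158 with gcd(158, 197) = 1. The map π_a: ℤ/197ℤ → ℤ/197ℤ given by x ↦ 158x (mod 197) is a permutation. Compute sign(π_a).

Trace 190: π^k(190) = [190, 76, 188, 154, 101, 1, 158] for k=0..6.
5 cycles of lengths [49, 49, 49, 49, 1].
5 cycles on 197: each ℓ→(−1)^(ℓ−1), product (−1)^192 = +1.
(158|197)_J = +1 (Zolotarev's lemma cross-check).

+1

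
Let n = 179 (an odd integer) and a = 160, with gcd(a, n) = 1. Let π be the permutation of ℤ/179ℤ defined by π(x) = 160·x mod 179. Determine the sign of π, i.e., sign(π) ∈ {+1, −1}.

Orbit of 148 under x↦160x: [148, 52, 86, 156, 79, 110, 58]… (length divides ord_179(160)).
π_160 has 2 disjoint cycles with lengths [178, 1] on {0,…,178}.
With 2 cycles on 179 points, sign = (−1)^{179−2} = -1.
Via Zolotarev, sign(π_{160}) = (160|179) = -1.

-1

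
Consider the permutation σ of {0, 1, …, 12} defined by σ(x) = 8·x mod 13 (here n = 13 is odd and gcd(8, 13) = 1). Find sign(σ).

Trace 8: π^k(8) = [8, 12, 5, 1] for k=0..3.
π_8 has 4 disjoint cycles with lengths [4, 4, 4, 1] on {0,…,12}.
4 cycles on 13: each ℓ→(−1)^(ℓ−1), product (−1)^9 = -1.

-1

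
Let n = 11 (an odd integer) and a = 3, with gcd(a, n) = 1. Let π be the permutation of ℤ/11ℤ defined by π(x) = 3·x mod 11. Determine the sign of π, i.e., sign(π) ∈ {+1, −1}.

Start at x=4: 4 → 1 → 3 → 9 → 5 → 4 (one orbit).
The orbit structure of x ↦ 3x mod 11: 3 orbits of sizes [5, 5, 1].
With 3 cycles on 11 points, sign = (−1)^{11−3} = +1.

+1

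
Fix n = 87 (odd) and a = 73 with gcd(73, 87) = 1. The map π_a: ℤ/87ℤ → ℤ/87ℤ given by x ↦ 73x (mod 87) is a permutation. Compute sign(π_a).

Orbit of 31 under x↦73x: [31, 1, 73, 22, 40, 49, 10]… (length divides ord_87(73)).
π_73 has 6 disjoint cycles with lengths [28, 28, 28, 1, 1, 1] on {0,…,86}.
n − c = 87 − 6 = 81; sign = (−1)^81 = -1.
Zolotarev: (73|87) = -1, matching the cycle-count sign.

-1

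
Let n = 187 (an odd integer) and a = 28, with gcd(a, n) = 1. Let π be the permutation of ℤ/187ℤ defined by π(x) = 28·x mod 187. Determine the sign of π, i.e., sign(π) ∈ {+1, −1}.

+1

Orbit of 39 under x↦28x: [39, 157, 95, 42, 54, 16, 74]… (length divides ord_187(28)).
Decompose π into cycles: lengths [80, 80, 16, 10, 1] (5 cycles, including the fixed point 0).
187 − 5 = 182 transpositions; sign(π) = (−1)^182 = +1.
Check: (28/187) = +1 by Zolotarev.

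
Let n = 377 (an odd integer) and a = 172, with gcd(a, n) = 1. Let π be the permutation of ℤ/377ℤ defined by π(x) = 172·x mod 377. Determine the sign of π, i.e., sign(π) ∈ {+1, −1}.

-1

Trace 367: π^k(367) = [367, 165, 105, 341, 217, 1, 172] for k=0..6.
10 cycles of lengths [84, 84, 84, 84, 28, 3, 3, 3, 3, 1].
Σ(ℓ_i−1) = 377−10 = 367; sign = (−1)^367 = -1.
The Jacobi symbol (172|377) = -1 (Zolotarev) agrees.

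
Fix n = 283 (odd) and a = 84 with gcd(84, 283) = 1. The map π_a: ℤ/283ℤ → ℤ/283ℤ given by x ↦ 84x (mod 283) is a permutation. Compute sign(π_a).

Orbit of 102 under x↦84x: [102, 78, 43, 216, 32, 141, 241]… (length divides ord_283(84)).
The orbit structure of x ↦ 84x mod 283: 4 orbits of sizes [94, 94, 94, 1].
4 cycles on 283: each ℓ→(−1)^(ℓ−1), product (−1)^279 = -1.
(84|283)_J = -1 (Zolotarev's lemma cross-check).

-1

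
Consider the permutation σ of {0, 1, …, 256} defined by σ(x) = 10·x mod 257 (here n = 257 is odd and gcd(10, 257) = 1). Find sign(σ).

Orbit of 152 under x↦10x: [152, 235, 37, 113, 102, 249, 177]… (length divides ord_257(10)).
Decompose π into cycles: lengths [256, 1] (2 cycles, including the fixed point 0).
Σ(ℓ_i−1) = 257−2 = 255; sign = (−1)^255 = -1.

-1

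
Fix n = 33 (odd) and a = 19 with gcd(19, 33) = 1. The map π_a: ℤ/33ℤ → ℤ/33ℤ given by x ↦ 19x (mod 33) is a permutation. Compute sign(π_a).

Trace 19: π^k(19) = [19, 31, 28, 4, 10, 25, 13] for k=0..6.
Decompose π into cycles: lengths [10, 10, 10, 1, 1, 1] (6 cycles, including the fixed point 0).
sign(π) = (−1)^{n − #cycles} = (−1)^{33−6} = (−1)^27 = -1.

-1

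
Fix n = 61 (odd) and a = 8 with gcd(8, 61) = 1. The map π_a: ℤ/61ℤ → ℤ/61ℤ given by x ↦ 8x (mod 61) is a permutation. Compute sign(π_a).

-1

Orbit of 24 under x↦8x: [24, 9, 11, 27, 33, 20, 38]… (length divides ord_61(8)).
Decompose π into cycles: lengths [20, 20, 20, 1] (4 cycles, including the fixed point 0).
sign(π) = (−1)^{n − #cycles} = (−1)^{61−4} = (−1)^57 = -1.
Via Zolotarev, sign(π_{8}) = (8|61) = -1.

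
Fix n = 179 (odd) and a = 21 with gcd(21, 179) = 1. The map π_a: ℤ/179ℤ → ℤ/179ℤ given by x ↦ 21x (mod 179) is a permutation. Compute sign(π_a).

-1

Trace 30: π^k(30) = [30, 93, 163, 22, 104, 36, 40] for k=0..6.
Decompose π into cycles: lengths [178, 1] (2 cycles, including the fixed point 0).
n − c = 179 − 2 = 177; sign = (−1)^177 = -1.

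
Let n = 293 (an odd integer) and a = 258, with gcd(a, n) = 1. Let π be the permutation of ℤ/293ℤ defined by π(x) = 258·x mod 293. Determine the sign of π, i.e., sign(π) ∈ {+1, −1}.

Start at x=244: 244 → 250 → 40 → 65 → 69 → 222 → 141 → … (one orbit).
Cycle type of π: 73×4 + 1; total 5 cycles.
n − c = 293 − 5 = 288; sign = (−1)^288 = +1.

+1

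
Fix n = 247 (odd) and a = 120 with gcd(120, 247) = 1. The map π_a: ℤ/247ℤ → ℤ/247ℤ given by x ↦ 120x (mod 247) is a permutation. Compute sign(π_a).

Trace 100: π^k(100) = [100, 144, 237, 35, 1, 120, 74] for k=0..6.
31 cycles of lengths [9, 9, 9, 9, 9, 9, 9, 9, 9, 9, 9, 9, 9, 9, 9, 9, 9, 9, 9, 9, 9, 9, 9, 9, 9, 9, 3, 3, 3, 3, 1].
n − c = 247 − 31 = 216; sign = (−1)^216 = +1.
(120|247)_J = +1 (Zolotarev's lemma cross-check).

+1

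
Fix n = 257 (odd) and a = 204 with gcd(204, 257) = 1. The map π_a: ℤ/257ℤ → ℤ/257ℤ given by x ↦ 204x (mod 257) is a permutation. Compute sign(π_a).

Start at x=166: 166 → 197 → 96 → 52 → 71 → 92 → 7 → … (one orbit).
Decompose π into cycles: lengths [256, 1] (2 cycles, including the fixed point 0).
257 − 2 = 255 transpositions; sign(π) = (−1)^255 = -1.
Via Zolotarev, sign(π_{204}) = (204|257) = -1.

-1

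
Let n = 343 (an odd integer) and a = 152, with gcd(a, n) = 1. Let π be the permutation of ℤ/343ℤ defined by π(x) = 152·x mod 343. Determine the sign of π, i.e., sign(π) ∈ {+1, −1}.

-1

Start at x=167: 167 → 2 → 304 → 246 → 5 → 74 → 272 → … (one orbit).
Cycle lengths of π_152 on ℤ/343ℤ: [294, 42, 6, 1]; 4 cycles in total.
343 − 4 = 339 transpositions; sign(π) = (−1)^339 = -1.
Check: (152/343) = -1 by Zolotarev.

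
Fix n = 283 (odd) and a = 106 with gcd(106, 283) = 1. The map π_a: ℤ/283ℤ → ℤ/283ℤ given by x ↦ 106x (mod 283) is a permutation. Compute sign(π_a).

Trace 38: π^k(38) = [38, 66, 204, 116, 127, 161, 86] for k=0..6.
π_106 has 7 disjoint cycles with lengths [47, 47, 47, 47, 47, 47, 1] on {0,…,282}.
n − c = 283 − 7 = 276; sign = (−1)^276 = +1.

+1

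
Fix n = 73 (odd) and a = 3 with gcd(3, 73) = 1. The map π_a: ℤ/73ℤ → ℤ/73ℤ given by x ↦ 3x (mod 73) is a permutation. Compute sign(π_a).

Trace 1: π^k(1) = [1, 3, 9, 27, 8, 24, 72] for k=0..6.
The orbit structure of x ↦ 3x mod 73: 7 orbits of sizes [12, 12, 12, 12, 12, 12, 1].
With 7 cycles on 73 points, sign = (−1)^{73−7} = +1.
Via Zolotarev, sign(π_{3}) = (3|73) = +1.

+1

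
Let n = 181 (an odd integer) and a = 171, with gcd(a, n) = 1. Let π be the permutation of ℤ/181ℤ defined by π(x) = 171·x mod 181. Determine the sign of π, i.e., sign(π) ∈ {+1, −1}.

Trace 111: π^k(111) = [111, 157, 59, 134, 108, 6, 121] for k=0..6.
π_171 has 2 disjoint cycles with lengths [180, 1] on {0,…,180}.
2 cycles on 181: each ℓ→(−1)^(ℓ−1), product (−1)^179 = -1.
Check: (171/181) = -1 by Zolotarev.

-1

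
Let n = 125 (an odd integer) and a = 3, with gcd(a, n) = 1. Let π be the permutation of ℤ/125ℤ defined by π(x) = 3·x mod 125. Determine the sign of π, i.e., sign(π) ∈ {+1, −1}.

-1

Orbit of 119 under x↦3x: [119, 107, 71, 88, 14, 42, 1]… (length divides ord_125(3)).
4 cycles of lengths [100, 20, 4, 1].
n − c = 125 − 4 = 121; sign = (−1)^121 = -1.
Check: (3/125) = -1 by Zolotarev.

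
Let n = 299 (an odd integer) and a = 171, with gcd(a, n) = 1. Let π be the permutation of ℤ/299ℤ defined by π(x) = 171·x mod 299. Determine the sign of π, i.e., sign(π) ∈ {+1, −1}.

+1

Orbit of 226 under x↦171x: [226, 75, 267, 209, 158, 108, 229]… (length divides ord_299(171)).
The orbit structure of x ↦ 171x mod 299: 5 orbits of sizes [132, 132, 22, 12, 1].
5 cycles on 299: each ℓ→(−1)^(ℓ−1), product (−1)^294 = +1.
The Jacobi symbol (171|299) = +1 (Zolotarev) agrees.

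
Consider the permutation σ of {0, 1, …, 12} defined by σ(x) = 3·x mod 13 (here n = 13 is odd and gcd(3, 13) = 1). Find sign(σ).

+1

Start at x=1: 1 → 3 → 9 → 1 (one orbit).
Decompose π into cycles: lengths [3, 3, 3, 3, 1] (5 cycles, including the fixed point 0).
With 5 cycles on 13 points, sign = (−1)^{13−5} = +1.
(3|13)_J = +1 (Zolotarev's lemma cross-check).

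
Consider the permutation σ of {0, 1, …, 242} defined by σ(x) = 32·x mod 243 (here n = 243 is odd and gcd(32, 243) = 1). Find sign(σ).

Start at x=163: 163 → 113 → 214 → 44 → 193 → 101 → 73 → … (one orbit).
Cycle lengths of π_32 on ℤ/243ℤ: [162, 54, 18, 6, 2, 1]; 6 cycles in total.
6 cycles on 243: each ℓ→(−1)^(ℓ−1), product (−1)^237 = -1.
Zolotarev: (32|243) = -1, matching the cycle-count sign.

-1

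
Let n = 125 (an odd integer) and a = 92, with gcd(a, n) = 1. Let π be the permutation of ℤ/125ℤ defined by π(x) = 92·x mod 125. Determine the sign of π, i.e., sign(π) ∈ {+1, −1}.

-1

Trace 41: π^k(41) = [41, 22, 24, 83, 11, 12, 104] for k=0..6.
4 cycles of lengths [100, 20, 4, 1].
sign(π) = (−1)^{n − #cycles} = (−1)^{125−4} = (−1)^121 = -1.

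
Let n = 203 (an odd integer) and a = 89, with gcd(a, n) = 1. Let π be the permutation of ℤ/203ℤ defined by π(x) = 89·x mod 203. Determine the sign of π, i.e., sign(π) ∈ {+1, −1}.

+1

Start at x=75: 75 → 179 → 97 → 107 → 185 → 22 → 131 → … (one orbit).
The orbit structure of x ↦ 89x mod 203: 5 orbits of sizes [84, 84, 28, 6, 1].
With 5 cycles on 203 points, sign = (−1)^{203−5} = +1.
The Jacobi symbol (89|203) = +1 (Zolotarev) agrees.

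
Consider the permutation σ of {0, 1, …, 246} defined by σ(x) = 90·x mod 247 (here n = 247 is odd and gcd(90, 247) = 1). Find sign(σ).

-1

Orbit of 196 under x↦90x: [196, 103, 131, 181, 235, 155, 118]… (length divides ord_247(90)).
Cycle type of π: 18×13 + 2×6 + 1; total 20 cycles.
Σ(ℓ_i−1) = 247−20 = 227; sign = (−1)^227 = -1.
(90|247)_J = -1 (Zolotarev's lemma cross-check).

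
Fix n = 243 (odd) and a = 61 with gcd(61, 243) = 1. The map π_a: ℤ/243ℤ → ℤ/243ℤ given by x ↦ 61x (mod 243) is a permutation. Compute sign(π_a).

Start at x=160: 160 → 40 → 10 → 124 → 31 → 190 → 169 → … (one orbit).
Cycle lengths of π_61 on ℤ/243ℤ: [81, 81, 27, 27, 9, 9, 3, 3, 1, 1, 1]; 11 cycles in total.
243 − 11 = 232 transpositions; sign(π) = (−1)^232 = +1.
The Jacobi symbol (61|243) = +1 (Zolotarev) agrees.

+1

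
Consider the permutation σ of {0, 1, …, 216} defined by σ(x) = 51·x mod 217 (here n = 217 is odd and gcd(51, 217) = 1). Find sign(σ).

Orbit of 200 under x↦51x: [200, 1, 51, 214, 64, 9, 25]… (length divides ord_217(51)).
The orbit structure of x ↦ 51x mod 217: 17 orbits of sizes [15, 15, 15, 15, 15, 15, 15, 15, 15, 15, 15, 15, 15, 15, 3, 3, 1].
n − c = 217 − 17 = 200; sign = (−1)^200 = +1.
Via Zolotarev, sign(π_{51}) = (51|217) = +1.

+1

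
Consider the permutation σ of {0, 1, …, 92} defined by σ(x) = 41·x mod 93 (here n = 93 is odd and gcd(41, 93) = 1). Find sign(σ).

-1

Start at x=20: 20 → 76 → 47 → 67 → 50 → 4 → 71 → … (one orbit).
Cycle lengths of π_41 on ℤ/93ℤ: [30, 30, 15, 15, 2, 1]; 6 cycles in total.
sign(π) = (−1)^{n − #cycles} = (−1)^{93−6} = (−1)^87 = -1.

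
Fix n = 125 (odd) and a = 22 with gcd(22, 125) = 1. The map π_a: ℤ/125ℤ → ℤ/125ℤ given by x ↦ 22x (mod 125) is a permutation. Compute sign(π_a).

-1

Orbit of 26 under x↦22x: [26, 72, 84, 98, 31, 57, 4]… (length divides ord_125(22)).
Decompose π into cycles: lengths [100, 20, 4, 1] (4 cycles, including the fixed point 0).
4 cycles on 125: each ℓ→(−1)^(ℓ−1), product (−1)^121 = -1.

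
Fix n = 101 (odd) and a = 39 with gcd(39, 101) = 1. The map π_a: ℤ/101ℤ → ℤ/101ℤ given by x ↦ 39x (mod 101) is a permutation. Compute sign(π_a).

-1

Orbit of 1 under x↦39x: [1, 39, 6, 32, 36, 91, 14]… (length divides ord_101(39)).
6 cycles of lengths [20, 20, 20, 20, 20, 1].
6 cycles on 101: each ℓ→(−1)^(ℓ−1), product (−1)^95 = -1.
(39|101)_J = -1 (Zolotarev's lemma cross-check).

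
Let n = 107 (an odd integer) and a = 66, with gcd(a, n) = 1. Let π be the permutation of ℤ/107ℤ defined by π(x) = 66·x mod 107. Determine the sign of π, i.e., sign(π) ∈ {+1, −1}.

Trace 57: π^k(57) = [57, 17, 52, 8, 100, 73, 3] for k=0..6.
The orbit structure of x ↦ 66x mod 107: 2 orbits of sizes [106, 1].
Σ(ℓ_i−1) = 107−2 = 105; sign = (−1)^105 = -1.
Via Zolotarev, sign(π_{66}) = (66|107) = -1.

-1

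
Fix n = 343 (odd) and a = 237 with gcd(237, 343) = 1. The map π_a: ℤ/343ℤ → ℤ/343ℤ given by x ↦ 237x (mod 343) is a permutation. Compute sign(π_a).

Trace 244: π^k(244) = [244, 204, 328, 218, 216, 85, 251] for k=0..6.
The orbit structure of x ↦ 237x mod 343: 10 orbits of sizes [98, 98, 98, 14, 14, 14, 2, 2, 2, 1].
10 cycles on 343: each ℓ→(−1)^(ℓ−1), product (−1)^333 = -1.
Check: (237/343) = -1 by Zolotarev.

-1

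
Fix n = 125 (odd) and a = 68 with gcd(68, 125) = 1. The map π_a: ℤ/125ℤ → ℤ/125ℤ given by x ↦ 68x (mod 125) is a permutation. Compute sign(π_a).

-1

Orbit of 124 under x↦68x: [124, 57, 1, 68]… (length divides ord_125(68)).
32 cycles of lengths [4, 4, 4, 4, 4, 4, 4, 4, 4, 4, 4, 4, 4, 4, 4, 4, 4, 4, 4, 4, 4, 4, 4, 4, 4, 4, 4, 4, 4, 4, 4, 1].
Σ(ℓ_i−1) = 125−32 = 93; sign = (−1)^93 = -1.
Check: (68/125) = -1 by Zolotarev.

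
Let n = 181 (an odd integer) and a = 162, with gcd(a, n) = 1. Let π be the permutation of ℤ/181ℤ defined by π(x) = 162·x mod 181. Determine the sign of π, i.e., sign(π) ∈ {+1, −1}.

-1

Trace 162: π^k(162) = [162, 180, 19, 1] for k=0..3.
Decompose π into cycles: lengths [4, 4, 4, 4, 4, 4, 4, 4, 4, 4, 4, 4, 4, 4, 4, 4, 4, 4, 4, 4, 4, 4, 4, 4, 4, 4, 4, 4, 4, 4, 4, 4, 4, 4, 4, 4, 4, 4, 4, 4, 4, 4, 4, 4, 4, 1] (46 cycles, including the fixed point 0).
Σ(ℓ_i−1) = 181−46 = 135; sign = (−1)^135 = -1.
The Jacobi symbol (162|181) = -1 (Zolotarev) agrees.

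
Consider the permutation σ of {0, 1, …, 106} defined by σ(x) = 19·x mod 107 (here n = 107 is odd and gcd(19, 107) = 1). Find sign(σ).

Trace 61: π^k(61) = [61, 89, 86, 29, 16, 90, 105] for k=0..6.
Cycle type of π: 53×2 + 1; total 3 cycles.
With 3 cycles on 107 points, sign = (−1)^{107−3} = +1.
Check: (19/107) = +1 by Zolotarev.

+1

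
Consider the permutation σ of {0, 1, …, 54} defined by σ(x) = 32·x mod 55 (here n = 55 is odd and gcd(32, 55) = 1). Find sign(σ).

+1

Orbit of 1 under x↦32x: [1, 32, 34, 43]… (length divides ord_55(32)).
The orbit structure of x ↦ 32x mod 55: 17 orbits of sizes [4, 4, 4, 4, 4, 4, 4, 4, 4, 4, 4, 2, 2, 2, 2, 2, 1].
17 cycles on 55: each ℓ→(−1)^(ℓ−1), product (−1)^38 = +1.
The Jacobi symbol (32|55) = +1 (Zolotarev) agrees.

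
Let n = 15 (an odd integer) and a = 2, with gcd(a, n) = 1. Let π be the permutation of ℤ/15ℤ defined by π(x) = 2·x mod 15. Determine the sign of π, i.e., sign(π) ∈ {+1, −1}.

Start at x=4: 4 → 8 → 1 → 2 → 4 (one orbit).
5 cycles of lengths [4, 4, 4, 2, 1].
Σ(ℓ_i−1) = 15−5 = 10; sign = (−1)^10 = +1.
Zolotarev: (2|15) = +1, matching the cycle-count sign.

+1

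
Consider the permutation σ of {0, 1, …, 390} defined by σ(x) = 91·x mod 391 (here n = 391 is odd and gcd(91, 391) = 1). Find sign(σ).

Trace 114: π^k(114) = [114, 208, 160, 93, 252, 254, 45] for k=0..6.
Decompose π into cycles: lengths [16, 16, 16, 16, 16, 16, 16, 16, 16, 16, 16, 16, 16, 16, 16, 16, 16, 16, 16, 16, 16, 16, 16, 2, 2, 2, 2, 2, 2, 2, 2, 2, 2, 2, 1] (35 cycles, including the fixed point 0).
n − c = 391 − 35 = 356; sign = (−1)^356 = +1.

+1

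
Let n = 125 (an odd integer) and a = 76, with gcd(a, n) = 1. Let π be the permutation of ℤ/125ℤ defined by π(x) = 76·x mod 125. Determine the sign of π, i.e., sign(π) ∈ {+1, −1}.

+1

Start at x=101: 101 → 51 → 1 → 76 → 26 → 101 (one orbit).
45 cycles of lengths [5, 5, 5, 5, 5, 5, 5, 5, 5, 5, 5, 5, 5, 5, 5, 5, 5, 5, 5, 5, 1, 1, 1, 1, 1, 1, 1, 1, 1, 1, 1, 1, 1, 1, 1, 1, 1, 1, 1, 1, 1, 1, 1, 1, 1].
n − c = 125 − 45 = 80; sign = (−1)^80 = +1.
Check: (76/125) = +1 by Zolotarev.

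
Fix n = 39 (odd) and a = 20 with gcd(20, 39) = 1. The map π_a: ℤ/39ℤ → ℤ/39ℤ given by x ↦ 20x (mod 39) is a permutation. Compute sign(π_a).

+1

Start at x=8: 8 → 4 → 2 → 1 → 20 → 10 → 5 → … (one orbit).
Cycle type of π: 12×3 + 2 + 1; total 5 cycles.
5 cycles on 39: each ℓ→(−1)^(ℓ−1), product (−1)^34 = +1.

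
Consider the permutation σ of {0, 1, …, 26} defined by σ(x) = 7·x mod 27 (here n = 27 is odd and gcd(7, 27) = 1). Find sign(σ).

Orbit of 25 under x↦7x: [25, 13, 10, 16, 4, 1, 7]… (length divides ord_27(7)).
7 cycles of lengths [9, 9, 3, 3, 1, 1, 1].
sign(π) = (−1)^{n − #cycles} = (−1)^{27−7} = (−1)^20 = +1.
Via Zolotarev, sign(π_{7}) = (7|27) = +1.

+1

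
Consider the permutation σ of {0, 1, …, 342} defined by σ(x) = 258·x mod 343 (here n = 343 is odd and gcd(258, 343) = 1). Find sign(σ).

Orbit of 41 under x↦258x: [41, 288, 216, 162, 293, 134, 272]… (length divides ord_343(258)).
π_258 has 10 disjoint cycles with lengths [98, 98, 98, 14, 14, 14, 2, 2, 2, 1] on {0,…,342}.
343 − 10 = 333 transpositions; sign(π) = (−1)^333 = -1.
(258|343)_J = -1 (Zolotarev's lemma cross-check).

-1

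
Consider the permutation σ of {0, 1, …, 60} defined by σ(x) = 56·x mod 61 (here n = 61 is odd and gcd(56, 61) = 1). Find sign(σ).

+1

Start at x=16: 16 → 42 → 34 → 13 → 57 → 20 → 22 → … (one orbit).
The orbit structure of x ↦ 56x mod 61: 5 orbits of sizes [15, 15, 15, 15, 1].
With 5 cycles on 61 points, sign = (−1)^{61−5} = +1.
The Jacobi symbol (56|61) = +1 (Zolotarev) agrees.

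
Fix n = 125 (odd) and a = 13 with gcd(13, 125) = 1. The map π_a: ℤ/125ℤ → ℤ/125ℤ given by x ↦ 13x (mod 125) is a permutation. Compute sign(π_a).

Start at x=17: 17 → 96 → 123 → 99 → 37 → 106 → 3 → … (one orbit).
π_13 has 4 disjoint cycles with lengths [100, 20, 4, 1] on {0,…,124}.
4 cycles on 125: each ℓ→(−1)^(ℓ−1), product (−1)^121 = -1.
Via Zolotarev, sign(π_{13}) = (13|125) = -1.

-1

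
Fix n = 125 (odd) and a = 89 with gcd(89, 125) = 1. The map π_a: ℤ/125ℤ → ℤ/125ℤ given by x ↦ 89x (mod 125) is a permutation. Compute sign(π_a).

Start at x=99: 99 → 61 → 54 → 56 → 109 → 76 → 14 → … (one orbit).
π_89 has 7 disjoint cycles with lengths [50, 50, 10, 10, 2, 2, 1] on {0,…,124}.
125 − 7 = 118 transpositions; sign(π) = (−1)^118 = +1.
Zolotarev: (89|125) = +1, matching the cycle-count sign.

+1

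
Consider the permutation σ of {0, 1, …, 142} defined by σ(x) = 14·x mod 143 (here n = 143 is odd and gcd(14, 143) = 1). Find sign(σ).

+1

Start at x=14: 14 → 53 → 27 → 92 → 1 → 14 (one orbit).
Cycle type of π: 5×26 + 1×13; total 39 cycles.
sign(π) = (−1)^{n − #cycles} = (−1)^{143−39} = (−1)^104 = +1.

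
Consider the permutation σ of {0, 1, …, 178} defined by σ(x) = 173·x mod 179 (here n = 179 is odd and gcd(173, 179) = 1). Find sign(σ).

+1

Start at x=4: 4 → 155 → 144 → 31 → 172 → 42 → 106 → … (one orbit).
Cycle type of π: 89×2 + 1; total 3 cycles.
3 cycles on 179: each ℓ→(−1)^(ℓ−1), product (−1)^176 = +1.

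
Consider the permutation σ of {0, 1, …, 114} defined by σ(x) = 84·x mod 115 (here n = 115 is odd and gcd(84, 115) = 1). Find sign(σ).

-1

Trace 26: π^k(26) = [26, 114, 31, 74, 6, 44, 16] for k=0..6.
8 cycles of lengths [22, 22, 22, 22, 22, 2, 2, 1].
n − c = 115 − 8 = 107; sign = (−1)^107 = -1.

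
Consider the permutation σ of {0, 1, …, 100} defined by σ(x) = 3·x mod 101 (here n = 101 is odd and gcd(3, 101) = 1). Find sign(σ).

Trace 5: π^k(5) = [5, 15, 45, 34, 1, 3, 9] for k=0..6.
Cycle lengths of π_3 on ℤ/101ℤ: [100, 1]; 2 cycles in total.
2 cycles on 101: each ℓ→(−1)^(ℓ−1), product (−1)^99 = -1.
The Jacobi symbol (3|101) = -1 (Zolotarev) agrees.

-1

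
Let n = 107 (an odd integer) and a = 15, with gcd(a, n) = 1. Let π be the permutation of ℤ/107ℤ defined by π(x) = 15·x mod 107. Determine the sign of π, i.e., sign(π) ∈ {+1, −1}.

Start at x=47: 47 → 63 → 89 → 51 → 16 → 26 → 69 → … (one orbit).
2 cycles of lengths [106, 1].
n − c = 107 − 2 = 105; sign = (−1)^105 = -1.
The Jacobi symbol (15|107) = -1 (Zolotarev) agrees.

-1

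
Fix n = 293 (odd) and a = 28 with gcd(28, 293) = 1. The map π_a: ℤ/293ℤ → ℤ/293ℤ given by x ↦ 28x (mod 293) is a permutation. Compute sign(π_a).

-1

Orbit of 66 under x↦28x: [66, 90, 176, 240, 274, 54, 47]… (length divides ord_293(28)).
π_28 has 2 disjoint cycles with lengths [292, 1] on {0,…,292}.
Σ(ℓ_i−1) = 293−2 = 291; sign = (−1)^291 = -1.
Via Zolotarev, sign(π_{28}) = (28|293) = -1.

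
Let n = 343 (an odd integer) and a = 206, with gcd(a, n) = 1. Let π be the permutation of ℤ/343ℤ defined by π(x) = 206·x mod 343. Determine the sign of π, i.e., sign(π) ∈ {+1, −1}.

-1

Orbit of 190 under x↦206x: [190, 38, 282, 125, 25, 5, 1]… (length divides ord_343(206)).
The orbit structure of x ↦ 206x mod 343: 4 orbits of sizes [294, 42, 6, 1].
n − c = 343 − 4 = 339; sign = (−1)^339 = -1.
Via Zolotarev, sign(π_{206}) = (206|343) = -1.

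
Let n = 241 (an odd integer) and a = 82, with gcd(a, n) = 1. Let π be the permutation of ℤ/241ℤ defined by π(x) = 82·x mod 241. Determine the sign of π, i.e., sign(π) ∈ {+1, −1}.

+1

Orbit of 24 under x↦82x: [24, 40, 147, 4, 87, 145, 81]… (length divides ord_241(82)).
Decompose π into cycles: lengths [60, 60, 60, 60, 1] (5 cycles, including the fixed point 0).
Σ(ℓ_i−1) = 241−5 = 236; sign = (−1)^236 = +1.
Zolotarev: (82|241) = +1, matching the cycle-count sign.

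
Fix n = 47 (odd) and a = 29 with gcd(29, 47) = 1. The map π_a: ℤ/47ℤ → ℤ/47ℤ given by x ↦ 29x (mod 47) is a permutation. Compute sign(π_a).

-1

Trace 21: π^k(21) = [21, 45, 36, 10, 8, 44, 7] for k=0..6.
Decompose π into cycles: lengths [46, 1] (2 cycles, including the fixed point 0).
47 − 2 = 45 transpositions; sign(π) = (−1)^45 = -1.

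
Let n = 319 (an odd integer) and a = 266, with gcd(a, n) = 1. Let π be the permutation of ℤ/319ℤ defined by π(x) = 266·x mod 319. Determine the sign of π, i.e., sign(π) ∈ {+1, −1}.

-1

Orbit of 35 under x↦266x: [35, 59, 63, 170, 241, 306, 51]… (length divides ord_319(266)).
8 cycles of lengths [70, 70, 70, 70, 14, 14, 10, 1].
Σ(ℓ_i−1) = 319−8 = 311; sign = (−1)^311 = -1.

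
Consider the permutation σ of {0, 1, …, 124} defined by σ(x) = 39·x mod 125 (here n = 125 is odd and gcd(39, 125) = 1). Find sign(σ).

Trace 71: π^k(71) = [71, 19, 116, 24, 61, 4, 31] for k=0..6.
7 cycles of lengths [50, 50, 10, 10, 2, 2, 1].
Σ(ℓ_i−1) = 125−7 = 118; sign = (−1)^118 = +1.
(39|125)_J = +1 (Zolotarev's lemma cross-check).

+1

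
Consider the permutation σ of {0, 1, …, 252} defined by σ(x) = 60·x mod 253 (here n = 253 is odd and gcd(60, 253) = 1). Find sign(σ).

-1

Orbit of 232 under x↦60x: [232, 5, 47, 37, 196, 122, 236]… (length divides ord_253(60)).
The orbit structure of x ↦ 60x mod 253: 6 orbits of sizes [110, 110, 22, 5, 5, 1].
253 − 6 = 247 transpositions; sign(π) = (−1)^247 = -1.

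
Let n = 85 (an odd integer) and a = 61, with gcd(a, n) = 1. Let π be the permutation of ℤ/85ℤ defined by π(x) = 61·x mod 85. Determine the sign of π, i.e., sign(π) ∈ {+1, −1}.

-1

Trace 6: π^k(6) = [6, 26, 56, 16, 41, 36, 71] for k=0..6.
The orbit structure of x ↦ 61x mod 85: 10 orbits of sizes [16, 16, 16, 16, 16, 1, 1, 1, 1, 1].
10 cycles on 85: each ℓ→(−1)^(ℓ−1), product (−1)^75 = -1.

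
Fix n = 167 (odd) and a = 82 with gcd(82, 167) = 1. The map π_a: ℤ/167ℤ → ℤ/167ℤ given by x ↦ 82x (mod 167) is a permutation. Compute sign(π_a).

Start at x=146: 146 → 115 → 78 → 50 → 92 → 29 → 40 → … (one orbit).
The orbit structure of x ↦ 82x mod 167: 2 orbits of sizes [166, 1].
2 cycles on 167: each ℓ→(−1)^(ℓ−1), product (−1)^165 = -1.
Check: (82/167) = -1 by Zolotarev.

-1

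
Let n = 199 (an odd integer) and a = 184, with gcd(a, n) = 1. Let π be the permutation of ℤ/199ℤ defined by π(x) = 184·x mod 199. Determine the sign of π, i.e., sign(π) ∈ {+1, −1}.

+1

Orbit of 184 under x↦184x: [184, 26, 8, 79, 9, 64, 35]… (length divides ord_199(184)).
π_184 has 3 disjoint cycles with lengths [99, 99, 1] on {0,…,198}.
n − c = 199 − 3 = 196; sign = (−1)^196 = +1.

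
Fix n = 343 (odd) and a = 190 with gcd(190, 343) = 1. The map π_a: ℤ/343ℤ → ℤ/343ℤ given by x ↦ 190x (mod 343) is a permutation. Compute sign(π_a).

Orbit of 106 under x↦190x: [106, 246, 92, 330, 274, 267, 309]… (length divides ord_343(190)).
The orbit structure of x ↦ 190x mod 343: 19 orbits of sizes [49, 49, 49, 49, 49, 49, 7, 7, 7, 7, 7, 7, 1, 1, 1, 1, 1, 1, 1].
n − c = 343 − 19 = 324; sign = (−1)^324 = +1.

+1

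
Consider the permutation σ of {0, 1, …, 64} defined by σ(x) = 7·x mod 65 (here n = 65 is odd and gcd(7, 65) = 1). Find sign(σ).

+1

Orbit of 61 under x↦7x: [61, 37, 64, 58, 16, 47, 4]… (length divides ord_65(7)).
The orbit structure of x ↦ 7x mod 65: 7 orbits of sizes [12, 12, 12, 12, 12, 4, 1].
sign(π) = (−1)^{n − #cycles} = (−1)^{65−7} = (−1)^58 = +1.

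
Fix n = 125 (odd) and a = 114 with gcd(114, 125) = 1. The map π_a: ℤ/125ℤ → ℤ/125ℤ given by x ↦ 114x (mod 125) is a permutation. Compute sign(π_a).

+1

Trace 119: π^k(119) = [119, 66, 24, 111, 29, 56, 9] for k=0..6.
Cycle type of π: 50×2 + 10×2 + 2×2 + 1; total 7 cycles.
Σ(ℓ_i−1) = 125−7 = 118; sign = (−1)^118 = +1.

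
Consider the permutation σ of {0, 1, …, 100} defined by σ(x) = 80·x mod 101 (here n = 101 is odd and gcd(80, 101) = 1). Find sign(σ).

+1

Orbit of 1 under x↦80x: [1, 80, 37, 31, 56, 36, 52]… (length divides ord_101(80)).
The orbit structure of x ↦ 80x mod 101: 5 orbits of sizes [25, 25, 25, 25, 1].
With 5 cycles on 101 points, sign = (−1)^{101−5} = +1.
Via Zolotarev, sign(π_{80}) = (80|101) = +1.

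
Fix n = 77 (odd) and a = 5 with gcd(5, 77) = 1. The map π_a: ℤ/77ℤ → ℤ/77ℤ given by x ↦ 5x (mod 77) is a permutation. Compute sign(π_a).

Trace 59: π^k(59) = [59, 64, 12, 60, 69, 37, 31] for k=0..6.
π_5 has 6 disjoint cycles with lengths [30, 30, 6, 5, 5, 1] on {0,…,76}.
n − c = 77 − 6 = 71; sign = (−1)^71 = -1.
Check: (5/77) = -1 by Zolotarev.

-1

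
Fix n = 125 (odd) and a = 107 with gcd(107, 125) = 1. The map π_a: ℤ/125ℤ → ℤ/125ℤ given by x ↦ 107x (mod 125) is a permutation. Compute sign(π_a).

Start at x=7: 7 → 124 → 18 → 51 → 82 → 24 → 68 → … (one orbit).
π_107 has 12 disjoint cycles with lengths [20, 20, 20, 20, 20, 4, 4, 4, 4, 4, 4, 1] on {0,…,124}.
125 − 12 = 113 transpositions; sign(π) = (−1)^113 = -1.
Via Zolotarev, sign(π_{107}) = (107|125) = -1.

-1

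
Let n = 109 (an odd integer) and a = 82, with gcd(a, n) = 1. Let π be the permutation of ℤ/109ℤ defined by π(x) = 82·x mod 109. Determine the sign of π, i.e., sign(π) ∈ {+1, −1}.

Start at x=34: 34 → 63 → 43 → 38 → 64 → 16 → 4 → … (one orbit).
Cycle type of π: 18×6 + 1; total 7 cycles.
7 cycles on 109: each ℓ→(−1)^(ℓ−1), product (−1)^102 = +1.
Via Zolotarev, sign(π_{82}) = (82|109) = +1.

+1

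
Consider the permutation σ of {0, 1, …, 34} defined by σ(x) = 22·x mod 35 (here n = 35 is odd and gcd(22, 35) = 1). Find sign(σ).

Orbit of 29 under x↦22x: [29, 8, 1, 22]… (length divides ord_35(22)).
Cycle type of π: 4×7 + 1×7; total 14 cycles.
14 cycles on 35: each ℓ→(−1)^(ℓ−1), product (−1)^21 = -1.
Check: (22/35) = -1 by Zolotarev.

-1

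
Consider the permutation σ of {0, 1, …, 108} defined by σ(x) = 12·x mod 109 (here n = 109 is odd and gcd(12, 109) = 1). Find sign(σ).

+1

Orbit of 108 under x↦12x: [108, 97, 74, 16, 83, 15, 71]… (length divides ord_109(12)).
Cycle type of π: 54×2 + 1; total 3 cycles.
Σ(ℓ_i−1) = 109−3 = 106; sign = (−1)^106 = +1.
Via Zolotarev, sign(π_{12}) = (12|109) = +1.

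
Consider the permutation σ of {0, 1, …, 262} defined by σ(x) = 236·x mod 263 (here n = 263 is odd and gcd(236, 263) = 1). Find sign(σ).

Start at x=53: 53 → 147 → 239 → 122 → 125 → 44 → 127 → … (one orbit).
The orbit structure of x ↦ 236x mod 263: 2 orbits of sizes [262, 1].
263 − 2 = 261 transpositions; sign(π) = (−1)^261 = -1.

-1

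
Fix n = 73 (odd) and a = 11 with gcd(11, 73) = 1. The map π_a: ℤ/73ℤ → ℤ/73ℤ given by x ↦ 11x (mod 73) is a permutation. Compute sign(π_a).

Trace 4: π^k(4) = [4, 44, 46, 68, 18, 52, 61] for k=0..6.
Cycle lengths of π_11 on ℤ/73ℤ: [72, 1]; 2 cycles in total.
n − c = 73 − 2 = 71; sign = (−1)^71 = -1.

-1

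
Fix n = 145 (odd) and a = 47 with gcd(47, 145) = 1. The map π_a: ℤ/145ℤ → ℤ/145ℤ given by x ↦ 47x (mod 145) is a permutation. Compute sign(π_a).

Orbit of 133 under x↦47x: [133, 16, 27, 109, 48, 81, 37]… (length divides ord_145(47)).
Cycle type of π: 28×5 + 4 + 1; total 7 cycles.
With 7 cycles on 145 points, sign = (−1)^{145−7} = +1.

+1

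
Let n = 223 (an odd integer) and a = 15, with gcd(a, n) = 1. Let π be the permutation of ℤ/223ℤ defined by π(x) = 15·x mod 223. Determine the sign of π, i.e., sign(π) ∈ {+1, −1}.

Trace 98: π^k(98) = [98, 132, 196, 41, 169, 82, 115] for k=0..6.
Cycle lengths of π_15 on ℤ/223ℤ: [37, 37, 37, 37, 37, 37, 1]; 7 cycles in total.
n − c = 223 − 7 = 216; sign = (−1)^216 = +1.
The Jacobi symbol (15|223) = +1 (Zolotarev) agrees.

+1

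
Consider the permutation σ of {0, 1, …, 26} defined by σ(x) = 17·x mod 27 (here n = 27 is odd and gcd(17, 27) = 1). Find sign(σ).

-1

Orbit of 10 under x↦17x: [10, 8, 1, 17, 19, 26]… (length divides ord_27(17)).
The orbit structure of x ↦ 17x mod 27: 8 orbits of sizes [6, 6, 6, 2, 2, 2, 2, 1].
With 8 cycles on 27 points, sign = (−1)^{27−8} = -1.
Via Zolotarev, sign(π_{17}) = (17|27) = -1.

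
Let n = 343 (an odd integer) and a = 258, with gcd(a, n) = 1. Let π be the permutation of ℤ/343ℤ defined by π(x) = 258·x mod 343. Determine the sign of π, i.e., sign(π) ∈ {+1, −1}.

-1

Orbit of 209 under x↦258x: [209, 71, 139, 190, 314, 64, 48]… (length divides ord_343(258)).
The orbit structure of x ↦ 258x mod 343: 10 orbits of sizes [98, 98, 98, 14, 14, 14, 2, 2, 2, 1].
sign(π) = (−1)^{n − #cycles} = (−1)^{343−10} = (−1)^333 = -1.
The Jacobi symbol (258|343) = -1 (Zolotarev) agrees.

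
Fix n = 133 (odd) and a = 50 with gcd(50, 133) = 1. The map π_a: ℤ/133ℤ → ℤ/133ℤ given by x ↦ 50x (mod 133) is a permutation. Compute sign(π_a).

-1

Orbit of 64 under x↦50x: [64, 8, 1, 50, 106, 113]… (length divides ord_133(50)).
Cycle lengths of π_50 on ℤ/133ℤ: [6, 6, 6, 6, 6, 6, 6, 6, 6, 6, 6, 6, 6, 6, 6, 6, 6, 6, 6, 6, 6, 1, 1, 1, 1, 1, 1, 1]; 28 cycles in total.
sign(π) = (−1)^{n − #cycles} = (−1)^{133−28} = (−1)^105 = -1.
Via Zolotarev, sign(π_{50}) = (50|133) = -1.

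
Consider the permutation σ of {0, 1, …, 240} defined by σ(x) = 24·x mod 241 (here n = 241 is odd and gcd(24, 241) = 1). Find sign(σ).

+1

Start at x=183: 183 → 54 → 91 → 15 → 119 → 205 → 100 → … (one orbit).
The orbit structure of x ↦ 24x mod 241: 17 orbits of sizes [15, 15, 15, 15, 15, 15, 15, 15, 15, 15, 15, 15, 15, 15, 15, 15, 1].
sign(π) = (−1)^{n − #cycles} = (−1)^{241−17} = (−1)^224 = +1.
Via Zolotarev, sign(π_{24}) = (24|241) = +1.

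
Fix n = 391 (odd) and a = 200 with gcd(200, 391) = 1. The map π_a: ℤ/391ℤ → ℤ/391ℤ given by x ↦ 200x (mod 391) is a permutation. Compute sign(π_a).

+1

Orbit of 307 under x↦200x: [307, 13, 254, 361, 256, 370, 101]… (length divides ord_391(200)).
Decompose π into cycles: lengths [44, 44, 44, 44, 44, 44, 44, 44, 11, 11, 4, 4, 4, 4, 1] (15 cycles, including the fixed point 0).
391 − 15 = 376 transpositions; sign(π) = (−1)^376 = +1.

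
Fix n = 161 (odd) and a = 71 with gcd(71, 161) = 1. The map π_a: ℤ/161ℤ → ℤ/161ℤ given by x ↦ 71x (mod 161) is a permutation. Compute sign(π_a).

+1

Trace 29: π^k(29) = [29, 127, 1, 71, 50, 8, 85] for k=0..6.
π_71 has 21 disjoint cycles with lengths [11, 11, 11, 11, 11, 11, 11, 11, 11, 11, 11, 11, 11, 11, 1, 1, 1, 1, 1, 1, 1] on {0,…,160}.
With 21 cycles on 161 points, sign = (−1)^{161−21} = +1.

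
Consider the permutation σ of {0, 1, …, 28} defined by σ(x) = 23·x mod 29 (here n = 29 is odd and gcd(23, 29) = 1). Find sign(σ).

+1

Trace 24: π^k(24) = [24, 1, 23, 7, 16, 20, 25] for k=0..6.
Cycle lengths of π_23 on ℤ/29ℤ: [7, 7, 7, 7, 1]; 5 cycles in total.
29 − 5 = 24 transpositions; sign(π) = (−1)^24 = +1.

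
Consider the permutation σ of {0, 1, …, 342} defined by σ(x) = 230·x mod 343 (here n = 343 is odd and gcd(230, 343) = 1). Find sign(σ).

Start at x=286: 286 → 267 → 13 → 246 → 328 → 323 → 202 → … (one orbit).
π_230 has 10 disjoint cycles with lengths [98, 98, 98, 14, 14, 14, 2, 2, 2, 1] on {0,…,342}.
Σ(ℓ_i−1) = 343−10 = 333; sign = (−1)^333 = -1.
Zolotarev: (230|343) = -1, matching the cycle-count sign.

-1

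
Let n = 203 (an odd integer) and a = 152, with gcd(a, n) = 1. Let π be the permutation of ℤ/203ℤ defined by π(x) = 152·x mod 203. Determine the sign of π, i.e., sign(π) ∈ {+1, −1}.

-1

Trace 25: π^k(25) = [25, 146, 65, 136, 169, 110, 74] for k=0..6.
Decompose π into cycles: lengths [42, 42, 42, 42, 7, 7, 7, 7, 6, 1] (10 cycles, including the fixed point 0).
sign(π) = (−1)^{n − #cycles} = (−1)^{203−10} = (−1)^193 = -1.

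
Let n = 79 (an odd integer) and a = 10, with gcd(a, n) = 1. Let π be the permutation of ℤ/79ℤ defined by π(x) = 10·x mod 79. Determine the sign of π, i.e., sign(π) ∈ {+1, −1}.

+1

Trace 64: π^k(64) = [64, 8, 1, 10, 21, 52, 46] for k=0..6.
The orbit structure of x ↦ 10x mod 79: 7 orbits of sizes [13, 13, 13, 13, 13, 13, 1].
7 cycles on 79: each ℓ→(−1)^(ℓ−1), product (−1)^72 = +1.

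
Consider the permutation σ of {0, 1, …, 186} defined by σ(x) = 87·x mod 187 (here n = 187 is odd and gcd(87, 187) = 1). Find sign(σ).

-1

Start at x=43: 43 → 1 → 87 → 89 → 76 → 67 → 32 → … (one orbit).
Cycle type of π: 8×22 + 2×5 + 1; total 28 cycles.
With 28 cycles on 187 points, sign = (−1)^{187−28} = -1.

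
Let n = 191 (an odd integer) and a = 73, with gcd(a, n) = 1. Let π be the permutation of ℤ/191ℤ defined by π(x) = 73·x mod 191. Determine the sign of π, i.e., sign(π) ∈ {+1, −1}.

-1

Orbit of 26 under x↦73x: [26, 179, 79, 37, 27, 61, 60]… (length divides ord_191(73)).
Decompose π into cycles: lengths [190, 1] (2 cycles, including the fixed point 0).
Σ(ℓ_i−1) = 191−2 = 189; sign = (−1)^189 = -1.
The Jacobi symbol (73|191) = -1 (Zolotarev) agrees.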